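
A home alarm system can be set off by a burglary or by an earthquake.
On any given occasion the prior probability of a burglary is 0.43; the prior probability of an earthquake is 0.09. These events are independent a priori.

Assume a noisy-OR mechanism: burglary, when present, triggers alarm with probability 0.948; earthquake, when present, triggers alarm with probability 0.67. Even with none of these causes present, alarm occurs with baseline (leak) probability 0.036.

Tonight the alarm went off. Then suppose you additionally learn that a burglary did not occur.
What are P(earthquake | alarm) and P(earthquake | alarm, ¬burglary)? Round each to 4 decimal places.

Under noisy-OR, P(alarm | causes) = 1 − (1−0.036)·∏(1−qᵢ) over the active causes.
P(alarm) = 0.036*0.57*0.91 + 0.68188*0.57*0.09 + 0.949872*0.43*0.91 + 0.983458*0.43*0.09 = 0.018673 + 0.034980 + 0.371685 + 0.038060 = 0.463398
The earthquake-present share is 0.034980 + 0.038060 = 0.073040.
Hence the posterior is 0.073040/0.463398 ≈ 0.1576.

Now condition on the additional information:
By total probability over both values of earthquake:
  P(alarm | ¬burglary) = 0.036·0.91 + 0.68188·0.09
        = 0.032760 + 0.061369 = 0.094129
The terms with earthquake present sum to 0.061369, so
  P(earthquake | alarm, ¬burglary) = 0.061369 / 0.094129 ≈ 0.6520

P(earthquake | alarm) ≈ 0.1576; P(earthquake | alarm, ¬burglary) ≈ 0.6520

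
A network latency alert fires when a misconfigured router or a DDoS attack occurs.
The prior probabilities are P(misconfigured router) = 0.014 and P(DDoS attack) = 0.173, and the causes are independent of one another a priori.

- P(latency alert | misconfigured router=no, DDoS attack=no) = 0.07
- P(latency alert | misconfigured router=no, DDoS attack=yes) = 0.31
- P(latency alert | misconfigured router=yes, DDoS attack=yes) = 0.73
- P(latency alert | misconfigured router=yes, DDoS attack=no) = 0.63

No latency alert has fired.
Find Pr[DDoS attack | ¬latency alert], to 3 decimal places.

Enumerate the 4 (misconfigured router, DDoS attack) configurations and weight by the priors:
  P(¬latency alert) = 0.93×0.986×0.827 + 0.69×0.986×0.173 + 0.37×0.014×0.827 + 0.27×0.014×0.173
        = 0.758342 + 0.117699 + 0.004284 + 0.000654 = 0.880979
Keeping only the DDoS attack-present terms gives 0.118353, so
  P(DDoS attack | ¬latency alert) = 0.118353 / 0.880979 ≈ 0.134

Pr[DDoS attack | ¬latency alert] ≈ 0.134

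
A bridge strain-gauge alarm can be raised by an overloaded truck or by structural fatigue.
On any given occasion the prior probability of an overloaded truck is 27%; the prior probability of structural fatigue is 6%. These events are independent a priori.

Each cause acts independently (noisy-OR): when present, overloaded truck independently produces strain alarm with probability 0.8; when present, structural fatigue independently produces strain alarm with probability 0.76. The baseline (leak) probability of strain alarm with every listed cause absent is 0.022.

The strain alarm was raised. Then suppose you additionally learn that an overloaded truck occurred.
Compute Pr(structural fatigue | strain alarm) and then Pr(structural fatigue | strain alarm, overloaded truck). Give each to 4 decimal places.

Under noisy-OR, P(strain alarm | causes) = 1 − (1−0.022)·∏(1−qᵢ) over the active causes.
Numerator (weight on configurations with structural fatigue): 0.033519 + 0.015440 = 0.048959
Denominator P(strain alarm): 0.022*0.73*0.94 + 0.76528*0.73*0.06 + 0.8044*0.27*0.94 + 0.953056*0.27*0.06 = 0.268212
Posterior = 0.048959 / 0.268212 ≈ 0.1825

Now also conditioning on overloaded truck=true:
P(strain alarm | overloaded truck) = 0.8044*0.94 + 0.953056*0.06 = 0.756136 + 0.057183 = 0.813319
Of this, 0.057183 comes from 0.953056*0.06 (the structural fatigue=true cases).
So P(structural fatigue | strain alarm, overloaded truck) = 0.057183/0.813319 ≈ 0.0703.

Pr(structural fatigue | strain alarm) ≈ 0.1825; Pr(structural fatigue | strain alarm, overloaded truck) ≈ 0.0703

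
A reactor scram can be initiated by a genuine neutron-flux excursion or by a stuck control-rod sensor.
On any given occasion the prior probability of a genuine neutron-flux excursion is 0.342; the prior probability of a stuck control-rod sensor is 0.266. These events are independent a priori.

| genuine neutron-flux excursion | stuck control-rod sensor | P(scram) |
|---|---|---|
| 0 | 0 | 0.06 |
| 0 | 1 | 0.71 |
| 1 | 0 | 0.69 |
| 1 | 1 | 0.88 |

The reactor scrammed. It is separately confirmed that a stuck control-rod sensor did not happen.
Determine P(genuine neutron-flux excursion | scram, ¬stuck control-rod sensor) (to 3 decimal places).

P(genuine neutron-flux excursion | scram, ¬stuck control-rod sensor) ≈ 0.857

P(scram | ¬stuck control-rod sensor) = 0.06*0.658 + 0.69*0.342 = 0.039480 + 0.235980 = 0.275460
The genuine neutron-flux excursion-present share is 0.69*0.342 = 0.235980.
Hence the posterior is 0.235980/0.275460 ≈ 0.857.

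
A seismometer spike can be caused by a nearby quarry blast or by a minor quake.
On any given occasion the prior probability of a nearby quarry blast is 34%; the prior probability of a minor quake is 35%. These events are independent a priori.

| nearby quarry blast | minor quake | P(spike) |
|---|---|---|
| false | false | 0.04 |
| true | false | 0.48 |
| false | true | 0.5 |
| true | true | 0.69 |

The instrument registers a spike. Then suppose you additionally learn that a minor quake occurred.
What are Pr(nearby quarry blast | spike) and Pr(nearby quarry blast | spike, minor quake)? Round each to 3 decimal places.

P(spike) = 0.04×0.66×0.65 + 0.5×0.66×0.35 + 0.48×0.34×0.65 + 0.69×0.34×0.35 = 0.017160 + 0.115500 + 0.106080 + 0.082110 = 0.320850
The nearby quarry blast-present share is 0.106080 + 0.082110 = 0.188190.
P(nearby quarry blast | spike) = 0.188190 / 0.320850 ≈ 0.587

With the extra evidence:
For the numerator, keep only nearby quarry blast=true terms: 0.69·0.34 = 0.234600
Normalizer over all consistent configurations: 0.5·0.66 + 0.69·0.34 = 0.564600
P(nearby quarry blast | spike, minor quake) = 0.234600/0.564600 ≈ 0.416
— minor quake explains away the evidence for nearby quarry blast.

Pr(nearby quarry blast | spike) ≈ 0.587; Pr(nearby quarry blast | spike, minor quake) ≈ 0.416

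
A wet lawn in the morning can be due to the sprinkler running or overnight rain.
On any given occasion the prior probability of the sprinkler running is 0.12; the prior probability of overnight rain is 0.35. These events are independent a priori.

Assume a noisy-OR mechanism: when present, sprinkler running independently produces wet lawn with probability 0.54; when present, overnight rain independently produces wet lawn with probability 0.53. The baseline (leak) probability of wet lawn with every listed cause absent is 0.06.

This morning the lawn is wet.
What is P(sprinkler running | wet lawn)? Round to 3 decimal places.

P(sprinkler running | wet lawn) ≈ 0.274

Under noisy-OR, P(wet lawn | causes) = 1 − (1−0.06)·∏(1−qᵢ) over the active causes.
By total probability over the 4 (sprinkler running, overnight rain) configurations:
  P(wet lawn) = 0.06*0.88*0.65 + 0.5582*0.88*0.35 + 0.5676*0.12*0.65 + 0.796772*0.12*0.35
        = 0.034320 + 0.171926 + 0.044273 + 0.033464 = 0.283983
Keeping only the sprinkler running-present terms gives 0.077737, so
  P(sprinkler running | wet lawn) = 0.077737 / 0.283983 ≈ 0.274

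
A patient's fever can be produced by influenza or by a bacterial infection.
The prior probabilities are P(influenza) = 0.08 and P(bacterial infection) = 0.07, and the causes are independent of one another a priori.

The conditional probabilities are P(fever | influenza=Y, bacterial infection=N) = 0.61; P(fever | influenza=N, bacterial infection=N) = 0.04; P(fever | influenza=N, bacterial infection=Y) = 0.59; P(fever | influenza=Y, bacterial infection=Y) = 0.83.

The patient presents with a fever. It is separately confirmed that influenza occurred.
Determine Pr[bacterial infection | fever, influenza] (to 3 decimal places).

Pr[bacterial infection | fever, influenza] ≈ 0.093

For the numerator, keep only bacterial infection=true terms: 0.83*0.07 = 0.058100
The normalizing constant is 0.61*0.93 + 0.83*0.07 = 0.625400
Posterior = 0.058100 / 0.625400 ≈ 0.093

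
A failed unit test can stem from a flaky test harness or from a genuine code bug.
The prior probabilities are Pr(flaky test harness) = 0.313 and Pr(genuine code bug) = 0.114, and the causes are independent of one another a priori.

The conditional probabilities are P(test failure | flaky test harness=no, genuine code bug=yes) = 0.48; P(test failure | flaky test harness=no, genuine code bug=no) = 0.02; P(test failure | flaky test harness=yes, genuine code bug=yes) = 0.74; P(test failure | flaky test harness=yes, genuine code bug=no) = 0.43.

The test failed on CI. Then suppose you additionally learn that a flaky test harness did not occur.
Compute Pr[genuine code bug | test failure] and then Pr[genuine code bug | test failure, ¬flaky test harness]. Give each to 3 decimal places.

P(test failure) = 0.02*0.687*0.886 + 0.48*0.687*0.114 + 0.43*0.313*0.886 + 0.74*0.313*0.114 = 0.012174 + 0.037593 + 0.119247 + 0.026405 = 0.195419
Restricting to configurations with genuine code bug present: 0.037593 + 0.026405 = 0.063998.
Hence the posterior is 0.063998/0.195419 ≈ 0.327.

Now also conditioning on flaky test harness≠true:
P(test failure | ¬flaky test harness) = 0.02×0.886 + 0.48×0.114 = 0.017720 + 0.054720 = 0.072440
The genuine code bug-present share is 0.48×0.114 = 0.054720.
So P(genuine code bug | test failure, ¬flaky test harness) = 0.054720/0.072440 ≈ 0.755.

Pr[genuine code bug | test failure] ≈ 0.327; Pr[genuine code bug | test failure, ¬flaky test harness] ≈ 0.755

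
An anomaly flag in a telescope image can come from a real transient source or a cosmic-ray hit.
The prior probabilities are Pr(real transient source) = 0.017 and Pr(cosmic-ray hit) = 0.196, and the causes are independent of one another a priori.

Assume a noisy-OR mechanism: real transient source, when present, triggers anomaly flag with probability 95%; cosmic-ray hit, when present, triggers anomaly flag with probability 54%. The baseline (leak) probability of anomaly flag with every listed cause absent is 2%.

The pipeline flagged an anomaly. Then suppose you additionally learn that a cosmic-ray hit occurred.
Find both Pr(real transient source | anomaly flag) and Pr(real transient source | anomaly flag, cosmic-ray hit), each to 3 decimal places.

Under noisy-OR, P(anomaly flag | causes) = 1 − (1−0.02)·∏(1−qᵢ) over the active causes.
For the numerator, keep only real transient source=true terms: 0.012998 + 0.003257 = 0.016255
Denominator P(anomaly flag): 0.02·0.983·0.804 + 0.5492·0.983·0.196 + 0.951·0.017·0.804 + 0.97746·0.017·0.196 = 0.137875
P(real transient source | anomaly flag) = 0.016255/0.137875 ≈ 0.118

With the extra evidence:
By total probability over both values of real transient source:
  P(anomaly flag | cosmic-ray hit) = 0.5492*0.983 + 0.97746*0.017
        = 0.539864 + 0.016617 = 0.556481
The terms with real transient source present sum to 0.016617, so
  P(real transient source | anomaly flag, cosmic-ray hit) = 0.016617 / 0.556481 ≈ 0.030

Pr(real transient source | anomaly flag) ≈ 0.118; Pr(real transient source | anomaly flag, cosmic-ray hit) ≈ 0.030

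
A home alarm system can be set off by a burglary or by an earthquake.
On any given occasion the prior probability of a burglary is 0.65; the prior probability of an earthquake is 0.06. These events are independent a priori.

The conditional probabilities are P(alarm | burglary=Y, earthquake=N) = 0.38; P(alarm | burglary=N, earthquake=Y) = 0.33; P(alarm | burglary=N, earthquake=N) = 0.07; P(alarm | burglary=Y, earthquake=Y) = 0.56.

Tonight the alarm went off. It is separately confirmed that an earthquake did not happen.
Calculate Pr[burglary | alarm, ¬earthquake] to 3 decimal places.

P(alarm | ¬earthquake) = 0.07·0.35 + 0.38·0.65 = 0.024500 + 0.247000 = 0.271500
Of this, 0.247000 comes from 0.38·0.65 (the burglary=true cases).
So P(burglary | alarm, ¬earthquake) = 0.247000/0.271500 ≈ 0.910.

Pr[burglary | alarm, ¬earthquake] ≈ 0.910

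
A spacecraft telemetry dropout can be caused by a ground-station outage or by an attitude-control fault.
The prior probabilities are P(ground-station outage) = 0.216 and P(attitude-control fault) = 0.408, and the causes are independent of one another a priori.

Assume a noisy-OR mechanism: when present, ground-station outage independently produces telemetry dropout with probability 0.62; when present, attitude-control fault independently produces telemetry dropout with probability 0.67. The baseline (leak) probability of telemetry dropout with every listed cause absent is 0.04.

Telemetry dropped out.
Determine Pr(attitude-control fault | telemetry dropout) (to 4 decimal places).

Pr(attitude-control fault | telemetry dropout) ≈ 0.7479

Under noisy-OR, P(telemetry dropout | causes) = 1 − (1−0.04)·∏(1−qᵢ) over the active causes.
By total probability over the 4 (ground-station outage, attitude-control fault) configurations:
  P(telemetry dropout) = 0.04×0.784×0.592 + 0.6832×0.784×0.408 + 0.6352×0.216×0.592 + 0.879616×0.216×0.408
        = 0.018565 + 0.218537 + 0.081224 + 0.077519 = 0.395845
Configurations with attitude-control fault contribute 0.296056, so
  P(attitude-control fault | telemetry dropout) = 0.296056 / 0.395845 ≈ 0.7479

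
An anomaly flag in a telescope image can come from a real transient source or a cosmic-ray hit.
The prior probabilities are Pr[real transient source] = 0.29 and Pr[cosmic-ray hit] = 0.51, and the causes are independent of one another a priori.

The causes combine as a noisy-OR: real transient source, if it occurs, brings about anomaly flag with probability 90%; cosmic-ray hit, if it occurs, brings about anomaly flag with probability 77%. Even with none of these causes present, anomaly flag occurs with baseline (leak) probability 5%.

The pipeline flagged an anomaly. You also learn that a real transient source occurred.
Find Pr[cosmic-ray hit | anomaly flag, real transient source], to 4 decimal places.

Pr[cosmic-ray hit | anomaly flag, real transient source] ≈ 0.5294

Under noisy-OR, P(anomaly flag | causes) = 1 − (1−0.05)·∏(1−qᵢ) over the active causes.
Sum P(anomaly flag|·) weighted by the priors over both values of cosmic-ray hit:
  P(anomaly flag | real transient source) = 0.905*0.49 + 0.97815*0.51
        = 0.443450 + 0.498856 = 0.942306
Configurations with cosmic-ray hit contribute 0.498856, so
  P(cosmic-ray hit | anomaly flag, real transient source) = 0.498856 / 0.942306 ≈ 0.5294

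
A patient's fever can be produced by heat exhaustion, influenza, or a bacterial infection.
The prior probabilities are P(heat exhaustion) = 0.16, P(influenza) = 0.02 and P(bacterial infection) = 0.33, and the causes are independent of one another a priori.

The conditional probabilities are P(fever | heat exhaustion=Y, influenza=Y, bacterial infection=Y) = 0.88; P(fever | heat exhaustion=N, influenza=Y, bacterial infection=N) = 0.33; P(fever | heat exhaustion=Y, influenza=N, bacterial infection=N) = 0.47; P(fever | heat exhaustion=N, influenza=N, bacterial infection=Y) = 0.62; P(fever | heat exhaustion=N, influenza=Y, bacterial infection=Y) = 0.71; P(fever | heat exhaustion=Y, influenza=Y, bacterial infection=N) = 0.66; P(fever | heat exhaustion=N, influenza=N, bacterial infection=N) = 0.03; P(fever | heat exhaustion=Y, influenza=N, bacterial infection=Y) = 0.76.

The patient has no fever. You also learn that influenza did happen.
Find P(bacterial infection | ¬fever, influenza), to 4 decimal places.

Enumerate the 4 (heat exhaustion, bacterial infection) configurations and weight by the priors:
  P(¬fever | influenza) = 0.67·0.84·0.67 + 0.29·0.84·0.33 + 0.34·0.16·0.67 + 0.12·0.16·0.33
        = 0.377076 + 0.080388 + 0.036448 + 0.006336 = 0.500248
Keeping only the bacterial infection-present terms gives 0.086724, so
  P(bacterial infection | ¬fever, influenza) = 0.086724 / 0.500248 ≈ 0.1734

P(bacterial infection | ¬fever, influenza) ≈ 0.1734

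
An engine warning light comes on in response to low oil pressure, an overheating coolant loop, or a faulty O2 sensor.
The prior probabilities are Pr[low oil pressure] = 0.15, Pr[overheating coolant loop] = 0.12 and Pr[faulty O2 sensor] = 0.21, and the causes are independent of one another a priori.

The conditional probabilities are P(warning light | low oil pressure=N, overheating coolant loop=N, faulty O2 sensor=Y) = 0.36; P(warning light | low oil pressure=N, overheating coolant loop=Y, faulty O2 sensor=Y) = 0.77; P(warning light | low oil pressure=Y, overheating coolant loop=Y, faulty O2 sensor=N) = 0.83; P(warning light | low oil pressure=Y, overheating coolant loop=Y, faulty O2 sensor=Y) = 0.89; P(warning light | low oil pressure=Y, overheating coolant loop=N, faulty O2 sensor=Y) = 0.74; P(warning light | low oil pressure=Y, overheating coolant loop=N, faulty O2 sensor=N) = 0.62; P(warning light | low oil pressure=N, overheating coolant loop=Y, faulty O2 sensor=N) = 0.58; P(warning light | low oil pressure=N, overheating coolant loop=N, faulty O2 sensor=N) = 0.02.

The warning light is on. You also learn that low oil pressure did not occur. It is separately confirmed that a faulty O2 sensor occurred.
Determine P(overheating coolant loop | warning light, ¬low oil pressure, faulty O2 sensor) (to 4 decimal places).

P(overheating coolant loop | warning light, ¬low oil pressure, faulty O2 sensor) ≈ 0.2258

Numerator (weight on configurations with overheating coolant loop): 0.77×0.12 = 0.092400
Normalizer over all consistent configurations: 0.36×0.88 + 0.77×0.12 = 0.409200
P(overheating coolant loop | warning light, ¬low oil pressure, faulty O2 sensor) = 0.092400/0.409200 ≈ 0.2258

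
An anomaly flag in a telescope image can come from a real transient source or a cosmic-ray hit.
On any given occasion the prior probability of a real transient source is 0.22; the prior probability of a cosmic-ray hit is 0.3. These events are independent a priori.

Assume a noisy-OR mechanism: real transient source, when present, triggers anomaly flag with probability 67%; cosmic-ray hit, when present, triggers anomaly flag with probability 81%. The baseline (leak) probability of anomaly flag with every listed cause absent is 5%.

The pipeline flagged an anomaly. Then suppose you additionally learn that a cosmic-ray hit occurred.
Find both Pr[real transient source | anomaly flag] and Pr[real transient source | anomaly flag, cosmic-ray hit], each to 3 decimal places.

Pr[real transient source | anomaly flag] ≈ 0.434; Pr[real transient source | anomaly flag, cosmic-ray hit] ≈ 0.245

Under noisy-OR, P(anomaly flag | causes) = 1 − (1−0.05)·∏(1−qᵢ) over the active causes.
For the numerator, keep only real transient source=true terms: 0.105721 + 0.062069 = 0.167790
Normalizer over all consistent configurations: 0.05*0.78*0.7 + 0.8195*0.78*0.3 + 0.6865*0.22*0.7 + 0.940435*0.22*0.3 = 0.386853
P(real transient source | anomaly flag) = 0.167790/0.386853 ≈ 0.434

Now condition on the additional information:
Weight on real transient source=true, given the evidence: 0.940435*0.22 = 0.206896
Normalizer over all consistent configurations: 0.8195*0.78 + 0.940435*0.22 = 0.846106
P(real transient source | anomaly flag, cosmic-ray hit) = 0.206896/0.846106 ≈ 0.245
This is intercausal reasoning (explaining away): once cosmic-ray hit accounts for the anomaly flag, real transient source becomes less likely.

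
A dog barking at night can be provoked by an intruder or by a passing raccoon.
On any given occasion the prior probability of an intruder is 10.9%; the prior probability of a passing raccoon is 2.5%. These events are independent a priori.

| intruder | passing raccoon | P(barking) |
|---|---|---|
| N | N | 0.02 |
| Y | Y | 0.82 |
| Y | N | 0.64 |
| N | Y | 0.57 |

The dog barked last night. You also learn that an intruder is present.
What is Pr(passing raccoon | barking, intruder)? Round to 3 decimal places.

Numerator (weight on configurations with passing raccoon): 0.82×0.025 = 0.020500
Denominator P(barking | intruder): 0.64×0.975 + 0.82×0.025 = 0.644500
P(passing raccoon | barking, intruder) = 0.020500/0.644500 ≈ 0.032

Pr(passing raccoon | barking, intruder) ≈ 0.032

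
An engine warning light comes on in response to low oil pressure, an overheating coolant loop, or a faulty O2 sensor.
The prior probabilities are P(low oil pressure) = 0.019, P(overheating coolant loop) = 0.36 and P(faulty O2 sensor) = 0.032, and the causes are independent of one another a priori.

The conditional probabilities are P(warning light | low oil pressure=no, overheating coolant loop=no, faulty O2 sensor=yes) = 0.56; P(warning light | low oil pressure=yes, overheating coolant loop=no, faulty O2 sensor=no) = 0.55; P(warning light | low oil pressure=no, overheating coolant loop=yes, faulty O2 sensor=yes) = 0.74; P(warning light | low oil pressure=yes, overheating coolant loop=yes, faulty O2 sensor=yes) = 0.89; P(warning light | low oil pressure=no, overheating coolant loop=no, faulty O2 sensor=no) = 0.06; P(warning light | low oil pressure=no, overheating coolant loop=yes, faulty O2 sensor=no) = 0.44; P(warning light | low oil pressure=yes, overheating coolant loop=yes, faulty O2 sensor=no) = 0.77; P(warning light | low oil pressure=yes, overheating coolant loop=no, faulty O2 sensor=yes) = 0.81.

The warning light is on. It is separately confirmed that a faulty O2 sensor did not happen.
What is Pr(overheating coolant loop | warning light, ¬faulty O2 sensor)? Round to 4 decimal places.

Pr(overheating coolant loop | warning light, ¬faulty O2 sensor) ≈ 0.7836

Numerator (weight on configurations with overheating coolant loop): 0.155390 + 0.005267 = 0.160657
Denominator P(warning light | ¬faulty O2 sensor): 0.06×0.981×0.64 + 0.44×0.981×0.36 + 0.55×0.019×0.64 + 0.77×0.019×0.36 = 0.205015
Posterior = 0.160657 / 0.205015 ≈ 0.7836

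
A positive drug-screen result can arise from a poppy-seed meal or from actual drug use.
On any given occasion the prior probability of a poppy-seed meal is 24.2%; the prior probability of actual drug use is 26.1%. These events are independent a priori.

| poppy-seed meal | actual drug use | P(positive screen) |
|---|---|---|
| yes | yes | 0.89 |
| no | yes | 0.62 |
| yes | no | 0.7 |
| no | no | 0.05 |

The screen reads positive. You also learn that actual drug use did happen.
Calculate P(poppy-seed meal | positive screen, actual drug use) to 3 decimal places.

Sum P(positive screen|·) weighted by the priors over both values of poppy-seed meal:
  P(positive screen | actual drug use) = 0.62*0.758 + 0.89*0.242
        = 0.469960 + 0.215380 = 0.685340
The terms with poppy-seed meal present sum to 0.215380, so
  P(poppy-seed meal | positive screen, actual drug use) = 0.215380 / 0.685340 ≈ 0.314

P(poppy-seed meal | positive screen, actual drug use) ≈ 0.314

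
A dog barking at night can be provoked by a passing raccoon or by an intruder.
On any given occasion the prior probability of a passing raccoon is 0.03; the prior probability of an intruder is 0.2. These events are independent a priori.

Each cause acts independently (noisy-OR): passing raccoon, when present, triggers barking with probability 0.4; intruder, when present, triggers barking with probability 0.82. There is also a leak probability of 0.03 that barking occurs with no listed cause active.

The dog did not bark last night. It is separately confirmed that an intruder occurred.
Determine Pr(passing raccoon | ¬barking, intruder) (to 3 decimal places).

Pr(passing raccoon | ¬barking, intruder) ≈ 0.018

Under noisy-OR, P(barking | causes) = 1 − (1−0.03)·∏(1−qᵢ) over the active causes.
P(¬barking | intruder) = 0.1746×0.97 + 0.10476×0.03 = 0.169362 + 0.003143 = 0.172505
Of this, 0.003143 comes from 0.10476×0.03 (the passing raccoon=true cases).
Hence the posterior is 0.003143/0.172505 ≈ 0.018.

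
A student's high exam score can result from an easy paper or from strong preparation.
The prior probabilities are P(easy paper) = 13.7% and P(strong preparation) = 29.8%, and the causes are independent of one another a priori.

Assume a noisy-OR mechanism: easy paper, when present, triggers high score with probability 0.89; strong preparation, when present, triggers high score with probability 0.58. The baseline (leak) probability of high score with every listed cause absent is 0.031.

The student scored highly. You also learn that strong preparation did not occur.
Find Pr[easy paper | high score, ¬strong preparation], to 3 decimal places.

Pr[easy paper | high score, ¬strong preparation] ≈ 0.821

Under noisy-OR, P(high score | causes) = 1 − (1−0.031)·∏(1−qᵢ) over the active causes.
P(high score | ¬strong preparation) = 0.031*0.863 + 0.89341*0.137 = 0.026753 + 0.122397 = 0.149150
Restricting to configurations with easy paper present: 0.89341*0.137 = 0.122397.
So P(easy paper | high score, ¬strong preparation) = 0.122397/0.149150 ≈ 0.821.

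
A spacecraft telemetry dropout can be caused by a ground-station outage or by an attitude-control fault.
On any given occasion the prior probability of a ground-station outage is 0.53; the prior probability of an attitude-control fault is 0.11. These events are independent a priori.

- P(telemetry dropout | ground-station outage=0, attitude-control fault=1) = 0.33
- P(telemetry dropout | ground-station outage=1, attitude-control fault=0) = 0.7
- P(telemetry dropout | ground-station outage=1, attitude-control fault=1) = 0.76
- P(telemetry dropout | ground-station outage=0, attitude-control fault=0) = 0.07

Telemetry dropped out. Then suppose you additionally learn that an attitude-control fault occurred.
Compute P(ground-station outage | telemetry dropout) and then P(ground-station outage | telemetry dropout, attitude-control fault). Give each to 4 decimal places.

P(ground-station outage | telemetry dropout) ≈ 0.8899; P(ground-station outage | telemetry dropout, attitude-control fault) ≈ 0.7220

For the numerator, keep only ground-station outage=true terms: 0.330190 + 0.044308 = 0.374498
Normalizer over all consistent configurations: 0.07*0.47*0.89 + 0.33*0.47*0.11 + 0.7*0.53*0.89 + 0.76*0.53*0.11 = 0.420840
Posterior = 0.374498 / 0.420840 ≈ 0.8899

Now also conditioning on attitude-control fault=true:
By total probability over both values of ground-station outage:
  P(telemetry dropout | attitude-control fault) = 0.33·0.47 + 0.76·0.53
        = 0.155100 + 0.402800 = 0.557900
Configurations with ground-station outage contribute 0.402800, so
  P(ground-station outage | telemetry dropout, attitude-control fault) = 0.402800 / 0.557900 ≈ 0.7220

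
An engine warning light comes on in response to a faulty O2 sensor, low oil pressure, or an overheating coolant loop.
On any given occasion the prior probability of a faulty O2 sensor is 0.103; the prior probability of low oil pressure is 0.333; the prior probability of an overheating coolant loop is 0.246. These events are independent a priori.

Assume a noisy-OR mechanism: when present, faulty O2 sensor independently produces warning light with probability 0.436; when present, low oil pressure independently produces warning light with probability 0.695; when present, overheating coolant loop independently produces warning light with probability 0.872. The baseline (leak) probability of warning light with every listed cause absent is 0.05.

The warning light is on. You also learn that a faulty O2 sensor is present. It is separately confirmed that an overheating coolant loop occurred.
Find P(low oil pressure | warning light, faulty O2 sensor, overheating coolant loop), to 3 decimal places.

Under noisy-OR, P(warning light | causes) = 1 − (1−0.05)·∏(1−qᵢ) over the active causes.
By total probability over both values of low oil pressure:
  P(warning light | faulty O2 sensor, overheating coolant loop) = 0.931418·0.667 + 0.979082·0.333
        = 0.621256 + 0.326034 = 0.947290
The terms with low oil pressure present sum to 0.326034, so
  P(low oil pressure | warning light, faulty O2 sensor, overheating coolant loop) = 0.326034 / 0.947290 ≈ 0.344

P(low oil pressure | warning light, faulty O2 sensor, overheating coolant loop) ≈ 0.344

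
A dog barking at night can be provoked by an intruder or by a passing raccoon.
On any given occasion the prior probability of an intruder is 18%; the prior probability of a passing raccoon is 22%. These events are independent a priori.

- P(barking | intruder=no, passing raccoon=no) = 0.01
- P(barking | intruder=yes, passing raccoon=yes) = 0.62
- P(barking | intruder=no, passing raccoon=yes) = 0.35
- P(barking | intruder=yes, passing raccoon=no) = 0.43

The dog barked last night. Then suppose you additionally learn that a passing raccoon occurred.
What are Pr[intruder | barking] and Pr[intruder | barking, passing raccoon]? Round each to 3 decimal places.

Pr[intruder | barking] ≈ 0.550; Pr[intruder | barking, passing raccoon] ≈ 0.280

P(barking) = 0.01*0.82*0.78 + 0.35*0.82*0.22 + 0.43*0.18*0.78 + 0.62*0.18*0.22 = 0.006396 + 0.063140 + 0.060372 + 0.024552 = 0.154460
Restricting to configurations with intruder present: 0.060372 + 0.024552 = 0.084924.
So P(intruder | barking) = 0.084924/0.154460 ≈ 0.550.

With the extra evidence:
P(barking | passing raccoon) = 0.35·0.82 + 0.62·0.18 = 0.287000 + 0.111600 = 0.398600
Of this, 0.111600 comes from 0.62·0.18 (the intruder=true cases).
So P(intruder | barking, passing raccoon) = 0.111600/0.398600 ≈ 0.280.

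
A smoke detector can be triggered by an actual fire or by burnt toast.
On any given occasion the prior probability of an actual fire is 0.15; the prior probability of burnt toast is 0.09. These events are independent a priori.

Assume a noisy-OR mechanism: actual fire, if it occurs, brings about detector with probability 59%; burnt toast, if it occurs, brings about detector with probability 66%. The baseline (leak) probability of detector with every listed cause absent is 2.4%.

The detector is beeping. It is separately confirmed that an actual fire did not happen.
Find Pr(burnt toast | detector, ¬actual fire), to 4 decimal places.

Pr(burnt toast | detector, ¬actual fire) ≈ 0.7336

Under noisy-OR, P(detector | causes) = 1 − (1−0.024)·∏(1−qᵢ) over the active causes.
P(detector | ¬actual fire) = 0.024×0.91 + 0.66816×0.09 = 0.021840 + 0.060134 = 0.081974
The burnt toast-present share is 0.66816×0.09 = 0.060134.
So P(burnt toast | detector, ¬actual fire) = 0.060134/0.081974 ≈ 0.7336.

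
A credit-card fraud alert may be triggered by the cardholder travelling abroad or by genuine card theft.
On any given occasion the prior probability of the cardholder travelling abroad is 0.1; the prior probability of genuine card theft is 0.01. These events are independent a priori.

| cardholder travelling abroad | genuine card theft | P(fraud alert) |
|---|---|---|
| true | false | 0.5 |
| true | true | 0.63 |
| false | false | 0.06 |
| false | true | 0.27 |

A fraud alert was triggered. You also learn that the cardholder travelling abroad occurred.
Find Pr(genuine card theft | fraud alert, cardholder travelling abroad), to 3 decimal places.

Sum P(fraud alert|·) weighted by the priors over both values of genuine card theft:
  P(fraud alert | cardholder travelling abroad) = 0.5*0.99 + 0.63*0.01
        = 0.495000 + 0.006300 = 0.501300
Configurations with genuine card theft contribute 0.006300, so
  P(genuine card theft | fraud alert, cardholder travelling abroad) = 0.006300 / 0.501300 ≈ 0.013

Pr(genuine card theft | fraud alert, cardholder travelling abroad) ≈ 0.013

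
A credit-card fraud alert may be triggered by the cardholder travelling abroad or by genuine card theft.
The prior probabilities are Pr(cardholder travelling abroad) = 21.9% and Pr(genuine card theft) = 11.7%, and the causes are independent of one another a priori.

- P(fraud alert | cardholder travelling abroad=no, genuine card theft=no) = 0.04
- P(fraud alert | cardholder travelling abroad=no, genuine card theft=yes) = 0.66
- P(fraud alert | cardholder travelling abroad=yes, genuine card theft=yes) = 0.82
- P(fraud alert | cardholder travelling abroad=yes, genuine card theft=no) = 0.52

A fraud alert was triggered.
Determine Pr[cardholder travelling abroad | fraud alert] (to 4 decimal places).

Numerator (weight on configurations with cardholder travelling abroad): 0.100556 + 0.021011 = 0.121567
The normalizing constant is 0.04*0.781*0.883 + 0.66*0.781*0.117 + 0.52*0.219*0.883 + 0.82*0.219*0.117 = 0.209461
P(cardholder travelling abroad | fraud alert) = 0.121567/0.209461 ≈ 0.5804

Pr[cardholder travelling abroad | fraud alert] ≈ 0.5804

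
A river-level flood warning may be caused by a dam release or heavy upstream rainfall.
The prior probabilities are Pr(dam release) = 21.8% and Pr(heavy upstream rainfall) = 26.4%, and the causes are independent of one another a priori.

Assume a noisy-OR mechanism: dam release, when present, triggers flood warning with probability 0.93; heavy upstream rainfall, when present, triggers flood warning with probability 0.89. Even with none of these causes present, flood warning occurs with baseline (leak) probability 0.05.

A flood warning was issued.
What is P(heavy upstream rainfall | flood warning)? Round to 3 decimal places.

P(heavy upstream rainfall | flood warning) ≈ 0.575

Under noisy-OR, P(flood warning | causes) = 1 − (1−0.05)·∏(1−qᵢ) over the active causes.
Sum P(flood warning|·) weighted by the priors over the 4 (dam release, heavy upstream rainfall) configurations:
  P(flood warning) = 0.05·0.782·0.736 + 0.8955·0.782·0.264 + 0.9335·0.218·0.736 + 0.992685·0.218·0.264
        = 0.028778 + 0.184874 + 0.149778 + 0.057131 = 0.420561
Configurations with heavy upstream rainfall contribute 0.242005, so
  P(heavy upstream rainfall | flood warning) = 0.242005 / 0.420561 ≈ 0.575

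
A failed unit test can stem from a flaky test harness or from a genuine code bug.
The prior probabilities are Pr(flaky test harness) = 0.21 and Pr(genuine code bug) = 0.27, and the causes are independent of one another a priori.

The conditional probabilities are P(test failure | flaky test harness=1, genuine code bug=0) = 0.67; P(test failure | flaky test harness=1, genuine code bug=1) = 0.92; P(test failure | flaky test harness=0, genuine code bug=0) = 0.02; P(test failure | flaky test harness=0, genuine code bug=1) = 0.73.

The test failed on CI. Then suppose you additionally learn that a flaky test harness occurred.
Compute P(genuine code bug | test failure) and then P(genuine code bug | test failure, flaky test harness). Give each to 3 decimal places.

P(test failure) = 0.02·0.79·0.73 + 0.73·0.79·0.27 + 0.67·0.21·0.73 + 0.92·0.21·0.27 = 0.011534 + 0.155709 + 0.102711 + 0.052164 = 0.322118
Of this, 0.207873 comes from 0.155709 + 0.052164 (the genuine code bug=true cases).
Hence the posterior is 0.207873/0.322118 ≈ 0.645.

Now also conditioning on flaky test harness=true:
Sum P(test failure|·) weighted by the priors over both values of genuine code bug:
  P(test failure | flaky test harness) = 0.67*0.73 + 0.92*0.27
        = 0.489100 + 0.248400 = 0.737500
Configurations with genuine code bug contribute 0.248400, so
  P(genuine code bug | test failure, flaky test harness) = 0.248400 / 0.737500 ≈ 0.337

P(genuine code bug | test failure) ≈ 0.645; P(genuine code bug | test failure, flaky test harness) ≈ 0.337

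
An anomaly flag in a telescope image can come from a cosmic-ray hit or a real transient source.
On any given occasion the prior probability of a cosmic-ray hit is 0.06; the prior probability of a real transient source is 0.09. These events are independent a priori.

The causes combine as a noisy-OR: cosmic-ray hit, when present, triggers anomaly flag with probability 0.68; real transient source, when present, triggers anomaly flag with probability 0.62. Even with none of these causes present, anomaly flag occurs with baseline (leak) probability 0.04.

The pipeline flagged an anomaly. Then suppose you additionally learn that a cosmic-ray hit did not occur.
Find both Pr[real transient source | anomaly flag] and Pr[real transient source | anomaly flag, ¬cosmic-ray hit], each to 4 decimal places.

Under noisy-OR, P(anomaly flag | causes) = 1 − (1−0.04)·∏(1−qᵢ) over the active causes.
Weight on real transient source=true, given the evidence: 0.053738 + 0.004770 = 0.058508
Denominator P(anomaly flag): 0.04*0.94*0.91 + 0.6352*0.94*0.09 + 0.6928*0.06*0.91 + 0.883264*0.06*0.09 = 0.130551
Posterior = 0.058508 / 0.130551 ≈ 0.4482

Now condition on the additional information:
P(anomaly flag | ¬cosmic-ray hit) = 0.04*0.91 + 0.6352*0.09 = 0.036400 + 0.057168 = 0.093568
Of this, 0.057168 comes from 0.6352*0.09 (the real transient source=true cases).
Hence the posterior is 0.057168/0.093568 ≈ 0.6110.
Ruling out cosmic-ray hit raises the posterior on real transient source — the flip side of explaining away.

Pr[real transient source | anomaly flag] ≈ 0.4482; Pr[real transient source | anomaly flag, ¬cosmic-ray hit] ≈ 0.6110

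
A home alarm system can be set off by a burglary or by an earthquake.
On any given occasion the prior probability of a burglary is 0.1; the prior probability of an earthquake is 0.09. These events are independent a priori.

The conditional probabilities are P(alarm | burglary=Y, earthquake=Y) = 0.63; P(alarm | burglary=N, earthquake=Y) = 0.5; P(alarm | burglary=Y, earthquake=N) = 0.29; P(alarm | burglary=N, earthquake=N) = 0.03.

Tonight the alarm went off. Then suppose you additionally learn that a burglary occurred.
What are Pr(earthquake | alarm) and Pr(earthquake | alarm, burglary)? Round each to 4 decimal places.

Pr(earthquake | alarm) ≈ 0.4753; Pr(earthquake | alarm, burglary) ≈ 0.1769

Numerator (weight on configurations with earthquake): 0.040500 + 0.005670 = 0.046170
Normalizer over all consistent configurations: 0.03*0.9*0.91 + 0.5*0.9*0.09 + 0.29*0.1*0.91 + 0.63*0.1*0.09 = 0.097130
P(earthquake | alarm) = 0.046170/0.097130 ≈ 0.4753

Now also conditioning on burglary=true:
P(alarm | burglary) = 0.29×0.91 + 0.63×0.09 = 0.263900 + 0.056700 = 0.320600
Of this, 0.056700 comes from 0.63×0.09 (the earthquake=true cases).
So P(earthquake | alarm, burglary) = 0.056700/0.320600 ≈ 0.1769.
The drop from 0.4753 to 0.1769 is the explaining-away (discounting) effect.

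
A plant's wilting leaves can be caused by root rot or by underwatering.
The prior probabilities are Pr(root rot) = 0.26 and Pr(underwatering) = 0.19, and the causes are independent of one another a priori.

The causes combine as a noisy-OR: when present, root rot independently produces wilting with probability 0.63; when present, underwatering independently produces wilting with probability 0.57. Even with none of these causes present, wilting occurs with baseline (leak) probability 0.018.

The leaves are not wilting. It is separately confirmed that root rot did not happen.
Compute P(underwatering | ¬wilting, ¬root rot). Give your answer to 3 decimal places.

P(underwatering | ¬wilting, ¬root rot) ≈ 0.092

Under noisy-OR, P(wilting | causes) = 1 − (1−0.018)·∏(1−qᵢ) over the active causes.
By total probability over both values of underwatering:
  P(¬wilting | ¬root rot) = 0.982*0.81 + 0.42226*0.19
        = 0.795420 + 0.080229 = 0.875649
Configurations with underwatering contribute 0.080229, so
  P(underwatering | ¬wilting, ¬root rot) = 0.080229 / 0.875649 ≈ 0.092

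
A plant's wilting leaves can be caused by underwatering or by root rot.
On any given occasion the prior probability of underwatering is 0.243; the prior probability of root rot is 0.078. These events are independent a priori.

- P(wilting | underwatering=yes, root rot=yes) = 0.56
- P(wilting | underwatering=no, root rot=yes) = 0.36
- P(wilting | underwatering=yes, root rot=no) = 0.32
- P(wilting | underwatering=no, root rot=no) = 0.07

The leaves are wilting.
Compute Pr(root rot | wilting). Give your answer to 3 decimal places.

P(wilting) = 0.07*0.757*0.922 + 0.36*0.757*0.078 + 0.32*0.243*0.922 + 0.56*0.243*0.078 = 0.048857 + 0.021257 + 0.071695 + 0.010614 = 0.152423
Restricting to configurations with root rot present: 0.021257 + 0.010614 = 0.031871.
Hence the posterior is 0.031871/0.152423 ≈ 0.209.

Pr(root rot | wilting) ≈ 0.209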